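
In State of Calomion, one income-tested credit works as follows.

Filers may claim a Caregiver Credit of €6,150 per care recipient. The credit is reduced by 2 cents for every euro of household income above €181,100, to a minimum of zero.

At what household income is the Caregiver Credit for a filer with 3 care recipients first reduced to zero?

Full credit = 3 × €6,150 = €18,450.
The credit falls by 2% of each euro above €181,100, so it reaches zero when the excess is €18,450 / 2% = €922,500: income = €181,100 + €922,500 = €1,103,600.

€1,103,600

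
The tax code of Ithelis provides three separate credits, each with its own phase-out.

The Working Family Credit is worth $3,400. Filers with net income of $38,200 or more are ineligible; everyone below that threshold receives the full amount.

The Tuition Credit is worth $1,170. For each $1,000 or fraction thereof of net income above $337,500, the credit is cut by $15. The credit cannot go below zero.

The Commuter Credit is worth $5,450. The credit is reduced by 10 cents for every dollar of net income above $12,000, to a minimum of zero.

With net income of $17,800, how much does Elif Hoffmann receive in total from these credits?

$9,440

Working Family Credit: $17,800 is below the $38,200 cutoff, so the full $3,400 applies.
Tuition Credit: $17,800 is at or below the $337,500 threshold, so the full $1,170 applies.
Commuter Credit: 10% of the $5,800 excess over $12,000 is $580; credit = $5,450 − $580 = $4,870.
Total: $3,400 + $1,170 + $4,870 = $9,440.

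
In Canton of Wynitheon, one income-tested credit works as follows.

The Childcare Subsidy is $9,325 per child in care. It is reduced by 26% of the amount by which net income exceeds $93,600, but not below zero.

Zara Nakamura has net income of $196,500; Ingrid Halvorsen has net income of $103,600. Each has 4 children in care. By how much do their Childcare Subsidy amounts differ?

$24,154

Zara ($196,500): Childcare Subsidy: base = 4 × $9,325 = $37,300. 26% of the $102,900 excess over $93,600 is $26,754; credit = $37,300 − $26,754 = $10,546.
Ingrid ($103,600): Childcare Subsidy: base = 4 × $9,325 = $37,300. 26% of the $10,000 excess over $93,600 is $2,600; credit = $37,300 − $2,600 = $34,700.
Difference: |$10,546 − $34,700| = $24,154.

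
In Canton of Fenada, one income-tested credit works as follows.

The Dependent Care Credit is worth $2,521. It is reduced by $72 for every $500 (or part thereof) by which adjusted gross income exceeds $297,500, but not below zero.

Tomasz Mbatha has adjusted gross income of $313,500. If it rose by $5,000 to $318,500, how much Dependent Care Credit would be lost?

At $313,500 — income exceeds $297,500 by $16,000, which is 32 full-or-partial $500 increments; reduction = 32 × $72 = $2,304, leaving $217.
At $318,500 — income exceeds $297,500 by $21,000 → 42 increments × $72 = $3,024 ≥ base, so the credit is $0.
Lost: $217 − $0 = $217.

$217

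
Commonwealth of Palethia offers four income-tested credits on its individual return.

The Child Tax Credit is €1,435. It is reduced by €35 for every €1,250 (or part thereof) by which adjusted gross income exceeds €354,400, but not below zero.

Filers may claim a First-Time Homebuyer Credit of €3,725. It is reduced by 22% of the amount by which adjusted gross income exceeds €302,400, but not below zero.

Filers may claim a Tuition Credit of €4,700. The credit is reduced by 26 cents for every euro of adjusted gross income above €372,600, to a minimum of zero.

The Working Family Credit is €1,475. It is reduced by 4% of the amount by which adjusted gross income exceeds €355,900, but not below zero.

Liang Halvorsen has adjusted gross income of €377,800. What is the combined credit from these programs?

€4,717

Child Tax Credit: income exceeds €354,400 by €23,400, which is 19 full-or-partial €1,250 increments; reduction = 19 × €35 = €665, leaving €770.
First-Time Homebuyer Credit: 22% of the €75,400 excess over €302,400 is €16,588 ≥ base, so the credit is €0.
Tuition Credit: 26% of the €5,200 excess over €372,600 is €1,352; credit = €4,700 − €1,352 = €3,348.
Working Family Credit: 4% of the €21,900 excess over €355,900 is €876; credit = €1,475 − €876 = €599.
Total: €770 + €0 + €3,348 + €599 = €4,717.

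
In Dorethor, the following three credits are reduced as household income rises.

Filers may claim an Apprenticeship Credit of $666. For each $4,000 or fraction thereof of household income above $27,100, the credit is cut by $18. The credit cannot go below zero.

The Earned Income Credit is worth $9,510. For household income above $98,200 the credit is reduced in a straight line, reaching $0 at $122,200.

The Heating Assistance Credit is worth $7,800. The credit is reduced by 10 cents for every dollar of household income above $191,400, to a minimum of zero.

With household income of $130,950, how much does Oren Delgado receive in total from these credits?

$7,998

Apprenticeship Credit: income exceeds $27,100 by $103,850, which is 26 full-or-partial $4,000 increments; reduction = 26 × $18 = $468, leaving $198.
Earned Income Credit: $130,950 is at or above $122,200, so the credit is $0.
Heating Assistance Credit: $130,950 is at or below the $191,400 threshold, so the full $7,800 applies.
Total: $198 + $0 + $7,800 = $7,998.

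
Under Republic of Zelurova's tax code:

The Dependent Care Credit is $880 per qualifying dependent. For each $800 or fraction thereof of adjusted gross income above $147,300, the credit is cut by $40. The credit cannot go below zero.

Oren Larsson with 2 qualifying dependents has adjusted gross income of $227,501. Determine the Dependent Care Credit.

Dependent Care Credit: base = 2 × $880 = $1,760. income exceeds $147,300 by $80,201 → 101 increments × $40 = $4,040 ≥ base, so the credit is $0.

$0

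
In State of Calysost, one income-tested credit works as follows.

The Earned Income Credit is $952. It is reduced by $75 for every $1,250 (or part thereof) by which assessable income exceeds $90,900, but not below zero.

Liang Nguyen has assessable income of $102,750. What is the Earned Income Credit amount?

Earned Income Credit: income exceeds $90,900 by $11,850, which is 10 full-or-partial $1,250 increments; reduction = 10 × $75 = $750, leaving $202.

$202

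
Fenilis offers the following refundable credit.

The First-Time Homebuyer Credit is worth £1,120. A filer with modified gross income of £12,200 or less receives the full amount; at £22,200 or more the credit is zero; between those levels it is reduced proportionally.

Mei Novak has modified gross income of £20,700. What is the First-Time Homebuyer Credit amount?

£168

First-Time Homebuyer Credit: £20,700 is £8,500 into a £10,000 phase-out range, leaving 1,500/10,000 of the credit: £1,120 × 1,500/10,000 = £168.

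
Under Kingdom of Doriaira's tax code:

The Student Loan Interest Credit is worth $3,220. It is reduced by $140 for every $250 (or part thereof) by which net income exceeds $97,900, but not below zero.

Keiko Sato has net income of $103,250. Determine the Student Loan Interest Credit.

$140

Student Loan Interest Credit: income exceeds $97,900 by $5,350, which is 22 full-or-partial $250 increments; reduction = 22 × $140 = $3,080, leaving $140.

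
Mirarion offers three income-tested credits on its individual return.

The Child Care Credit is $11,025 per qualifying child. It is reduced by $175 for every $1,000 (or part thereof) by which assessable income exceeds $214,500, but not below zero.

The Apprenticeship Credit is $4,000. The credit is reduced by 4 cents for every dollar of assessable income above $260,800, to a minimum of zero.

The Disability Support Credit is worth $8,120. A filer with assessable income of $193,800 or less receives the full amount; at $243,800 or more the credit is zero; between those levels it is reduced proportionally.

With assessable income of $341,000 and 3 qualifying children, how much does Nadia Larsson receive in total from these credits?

Child Care Credit: base = 3 × $11,025 = $33,075. income exceeds $214,500 by $126,500, which is 127 full-or-partial $1,000 increments; reduction = 127 × $175 = $22,225, leaving $10,850.
Apprenticeship Credit: 4% of the $80,200 excess over $260,800 is $3,208; credit = $4,000 − $3,208 = $792.
Disability Support Credit: $341,000 is at or above $243,800, so the credit is $0.
Total: $10,850 + $792 + $0 = $11,642.

$11,642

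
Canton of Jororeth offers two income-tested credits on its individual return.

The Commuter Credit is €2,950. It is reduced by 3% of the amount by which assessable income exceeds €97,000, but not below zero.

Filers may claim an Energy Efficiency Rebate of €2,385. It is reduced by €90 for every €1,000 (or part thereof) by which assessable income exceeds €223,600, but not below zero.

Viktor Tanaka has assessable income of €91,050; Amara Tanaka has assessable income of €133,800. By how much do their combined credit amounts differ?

€1,104

Viktor (€91,050): Commuter Credit: €91,050 is at or below the €97,000 threshold, so the full €2,950 applies. Energy Efficiency Rebate: €91,050 is at or below the €223,600 threshold, so the full €2,385 applies. total €2,950 + €2,385 = €5,335
Amara (€133,800): Commuter Credit: 3% of the €36,800 excess over €97,000 is €1,104; credit = €2,950 − €1,104 = €1,846. Energy Efficiency Rebate: €133,800 is at or below the €223,600 threshold, so the full €2,385 applies. total €1,846 + €2,385 = €4,231
Difference: |€5,335 − €4,231| = €1,104.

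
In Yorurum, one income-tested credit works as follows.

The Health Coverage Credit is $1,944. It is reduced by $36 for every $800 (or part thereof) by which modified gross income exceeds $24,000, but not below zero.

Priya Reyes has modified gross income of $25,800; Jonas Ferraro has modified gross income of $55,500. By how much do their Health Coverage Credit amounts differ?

$1,332

Priya ($25,800): Health Coverage Credit: income exceeds $24,000 by $1,800, which is 3 full-or-partial $800 increments; reduction = 3 × $36 = $108, leaving $1,836.
Jonas ($55,500): Health Coverage Credit: income exceeds $24,000 by $31,500, which is 40 full-or-partial $800 increments; reduction = 40 × $36 = $1,440, leaving $504.
Difference: |$1,836 − $504| = $1,332.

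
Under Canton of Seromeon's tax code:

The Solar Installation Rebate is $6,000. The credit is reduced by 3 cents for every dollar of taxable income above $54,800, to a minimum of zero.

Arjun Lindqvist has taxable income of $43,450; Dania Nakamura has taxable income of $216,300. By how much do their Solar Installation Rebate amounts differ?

Arjun ($43,450): Solar Installation Rebate: $43,450 is at or below the $54,800 threshold, so the full $6,000 applies.
Dania ($216,300): Solar Installation Rebate: 3% of the $161,500 excess over $54,800 is $4,845; credit = $6,000 − $4,845 = $1,155.
Difference: |$6,000 − $1,155| = $4,845.

$4,845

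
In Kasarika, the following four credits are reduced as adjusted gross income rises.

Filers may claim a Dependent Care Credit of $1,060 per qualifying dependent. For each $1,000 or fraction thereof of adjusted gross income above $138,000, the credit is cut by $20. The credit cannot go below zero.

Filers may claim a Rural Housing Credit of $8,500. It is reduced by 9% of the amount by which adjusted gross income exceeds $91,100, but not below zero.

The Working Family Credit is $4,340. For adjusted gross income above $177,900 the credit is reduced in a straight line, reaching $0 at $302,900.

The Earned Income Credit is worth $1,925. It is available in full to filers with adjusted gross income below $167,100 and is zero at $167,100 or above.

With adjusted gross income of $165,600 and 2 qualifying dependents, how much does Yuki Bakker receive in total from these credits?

$9,620

Dependent Care Credit: base = 2 × $1,060 = $2,120. income exceeds $138,000 by $27,600, which is 28 full-or-partial $1,000 increments; reduction = 28 × $20 = $560, leaving $1,560.
Rural Housing Credit: 9% of the $74,500 excess over $91,100 is $6,705; credit = $8,500 − $6,705 = $1,795.
Working Family Credit: $165,600 is at or below the $177,900 threshold, so the full $4,340 applies.
Earned Income Credit: $165,600 is below the $167,100 cutoff, so the full $1,925 applies.
Total: $1,560 + $1,795 + $4,340 + $1,925 = $9,620.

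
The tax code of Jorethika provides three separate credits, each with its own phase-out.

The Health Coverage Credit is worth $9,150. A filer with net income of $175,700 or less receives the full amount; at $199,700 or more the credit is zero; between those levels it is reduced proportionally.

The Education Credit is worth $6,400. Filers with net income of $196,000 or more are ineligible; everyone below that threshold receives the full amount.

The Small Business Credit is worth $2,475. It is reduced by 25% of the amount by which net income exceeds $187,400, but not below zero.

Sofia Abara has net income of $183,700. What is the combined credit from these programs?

$14,975

Health Coverage Credit: $183,700 is $8,000 into a $24,000 phase-out range, leaving 16,000/24,000 of the credit: $9,150 × 16,000/24,000 = $6,100.
Education Credit: $183,700 is below the $196,000 cutoff, so the full $6,400 applies.
Small Business Credit: $183,700 is at or below the $187,400 threshold, so the full $2,475 applies.
Total: $6,100 + $6,400 + $2,475 = $14,975.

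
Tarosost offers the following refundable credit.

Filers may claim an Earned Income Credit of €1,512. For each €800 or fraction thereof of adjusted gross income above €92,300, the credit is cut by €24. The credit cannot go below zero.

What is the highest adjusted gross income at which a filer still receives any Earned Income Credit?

After 62 increments the reduction is 62 × €24 = €1,488, leaving €24; one more increment wipes it out. Increment 62 ends at excess 62 × €800 = €49,600, so the highest qualifying income is €92,300 + €49,600 = €141,900.

€141,900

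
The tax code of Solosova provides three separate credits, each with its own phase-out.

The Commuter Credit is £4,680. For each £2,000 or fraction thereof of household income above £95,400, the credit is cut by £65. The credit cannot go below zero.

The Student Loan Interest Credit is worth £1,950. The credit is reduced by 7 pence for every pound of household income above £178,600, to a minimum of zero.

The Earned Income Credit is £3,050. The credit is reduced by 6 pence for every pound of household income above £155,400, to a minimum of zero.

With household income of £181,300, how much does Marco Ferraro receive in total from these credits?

£5,142

Commuter Credit: income exceeds £95,400 by £85,900, which is 43 full-or-partial £2,000 increments; reduction = 43 × £65 = £2,795, leaving £1,885.
Student Loan Interest Credit: 7% of the £2,700 excess over £178,600 is £189; credit = £1,950 − £189 = £1,761.
Earned Income Credit: 6% of the £25,900 excess over £155,400 is £1,554; credit = £3,050 − £1,554 = £1,496.
Total: £1,885 + £1,761 + £1,496 = £5,142.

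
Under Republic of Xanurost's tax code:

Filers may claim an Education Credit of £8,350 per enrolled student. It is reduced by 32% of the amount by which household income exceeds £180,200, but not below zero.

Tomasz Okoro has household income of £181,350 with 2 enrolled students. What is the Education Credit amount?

£16,332

Education Credit: base = 2 × £8,350 = £16,700. 32% of the £1,150 excess over £180,200 is £368; credit = £16,700 − £368 = £16,332.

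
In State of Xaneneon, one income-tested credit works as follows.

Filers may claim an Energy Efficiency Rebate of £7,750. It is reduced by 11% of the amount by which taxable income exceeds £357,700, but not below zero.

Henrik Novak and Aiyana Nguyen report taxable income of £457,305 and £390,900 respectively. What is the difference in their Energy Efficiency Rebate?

Henrik (£457,305): Energy Efficiency Rebate: 11% of the £99,605 excess over £357,700 is £10,956.55 ≥ base, so the credit is £0.
Aiyana (£390,900): Energy Efficiency Rebate: 11% of the £33,200 excess over £357,700 is £3,652; credit = £7,750 − £3,652 = £4,098.
Difference: |£0 − £4,098| = £4,098.

£4,098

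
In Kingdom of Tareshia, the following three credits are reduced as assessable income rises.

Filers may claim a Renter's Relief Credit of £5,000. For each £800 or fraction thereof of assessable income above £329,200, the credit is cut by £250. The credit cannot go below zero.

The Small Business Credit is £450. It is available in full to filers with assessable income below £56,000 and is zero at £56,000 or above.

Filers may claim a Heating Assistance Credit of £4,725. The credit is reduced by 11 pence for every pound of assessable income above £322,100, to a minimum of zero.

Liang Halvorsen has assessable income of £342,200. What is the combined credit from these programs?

£3,264

Renter's Relief Credit: income exceeds £329,200 by £13,000, which is 17 full-or-partial £800 increments; reduction = 17 × £250 = £4,250, leaving £750.
Small Business Credit: £342,200 meets or exceeds the £56,000 cutoff, so the credit is £0.
Heating Assistance Credit: 11% of the £20,100 excess over £322,100 is £2,211; credit = £4,725 − £2,211 = £2,514.
Total: £750 + £0 + £2,514 = £3,264.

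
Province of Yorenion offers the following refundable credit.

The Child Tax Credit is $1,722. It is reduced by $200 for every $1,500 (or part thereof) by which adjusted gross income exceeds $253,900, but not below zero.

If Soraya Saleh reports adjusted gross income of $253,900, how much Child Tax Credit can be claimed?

Child Tax Credit: $253,900 is at or below the $253,900 threshold, so the full $1,722 applies.

$1,722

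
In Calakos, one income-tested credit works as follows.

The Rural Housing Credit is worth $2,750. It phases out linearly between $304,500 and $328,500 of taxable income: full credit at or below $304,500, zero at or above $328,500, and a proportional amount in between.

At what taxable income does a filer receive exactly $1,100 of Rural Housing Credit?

$318,900

$1,100 is 1,100/2,750 of the full $2,750, so 1,650/2,750 of the $24,000 range has been used: income = $304,500 + $24,000 × 1,650/2,750 = $318,900.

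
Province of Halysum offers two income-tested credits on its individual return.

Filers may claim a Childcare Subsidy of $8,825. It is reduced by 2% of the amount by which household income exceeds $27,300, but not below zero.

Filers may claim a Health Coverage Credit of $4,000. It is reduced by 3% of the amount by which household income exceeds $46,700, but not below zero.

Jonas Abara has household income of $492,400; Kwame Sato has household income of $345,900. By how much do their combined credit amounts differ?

$2,453

Jonas ($492,400): Childcare Subsidy: 2% of the $465,100 excess over $27,300 is $9,302 ≥ base, so the credit is $0. Health Coverage Credit: 3% of the $445,700 excess over $46,700 is $13,371 ≥ base, so the credit is $0. total $0 + $0 = $0
Kwame ($345,900): Childcare Subsidy: 2% of the $318,600 excess over $27,300 is $6,372; credit = $8,825 − $6,372 = $2,453. Health Coverage Credit: 3% of the $299,200 excess over $46,700 is $8,976 ≥ base, so the credit is $0. total $2,453 + $0 = $2,453
Difference: |$0 − $2,453| = $2,453.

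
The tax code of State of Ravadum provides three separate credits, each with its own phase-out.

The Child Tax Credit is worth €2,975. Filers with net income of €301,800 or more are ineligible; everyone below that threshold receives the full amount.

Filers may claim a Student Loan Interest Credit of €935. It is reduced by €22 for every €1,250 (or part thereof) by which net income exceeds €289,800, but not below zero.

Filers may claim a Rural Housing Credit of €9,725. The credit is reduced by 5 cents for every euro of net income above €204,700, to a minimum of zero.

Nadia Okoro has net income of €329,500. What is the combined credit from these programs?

€3,716

Child Tax Credit: €329,500 meets or exceeds the €301,800 cutoff, so the credit is €0.
Student Loan Interest Credit: income exceeds €289,800 by €39,700, which is 32 full-or-partial €1,250 increments; reduction = 32 × €22 = €704, leaving €231.
Rural Housing Credit: 5% of the €124,800 excess over €204,700 is €6,240; credit = €9,725 − €6,240 = €3,485.
Total: €0 + €231 + €3,485 = €3,716.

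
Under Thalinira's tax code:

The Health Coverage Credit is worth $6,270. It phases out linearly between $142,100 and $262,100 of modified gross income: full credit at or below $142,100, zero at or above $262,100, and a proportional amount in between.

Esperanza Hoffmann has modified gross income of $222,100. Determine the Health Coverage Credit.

Health Coverage Credit: $222,100 is $80,000 into a $120,000 phase-out range, leaving 40,000/120,000 of the credit: $6,270 × 40,000/120,000 = $2,090.

$2,090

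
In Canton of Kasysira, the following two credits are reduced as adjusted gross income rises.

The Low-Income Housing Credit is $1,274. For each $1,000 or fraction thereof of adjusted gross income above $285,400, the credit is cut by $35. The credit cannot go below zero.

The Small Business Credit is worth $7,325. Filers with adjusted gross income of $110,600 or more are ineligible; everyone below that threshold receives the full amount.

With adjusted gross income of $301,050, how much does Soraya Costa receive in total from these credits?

Low-Income Housing Credit: income exceeds $285,400 by $15,650, which is 16 full-or-partial $1,000 increments; reduction = 16 × $35 = $560, leaving $714.
Small Business Credit: $301,050 meets or exceeds the $110,600 cutoff, so the credit is $0.
Total: $714 + $0 = $714.

$714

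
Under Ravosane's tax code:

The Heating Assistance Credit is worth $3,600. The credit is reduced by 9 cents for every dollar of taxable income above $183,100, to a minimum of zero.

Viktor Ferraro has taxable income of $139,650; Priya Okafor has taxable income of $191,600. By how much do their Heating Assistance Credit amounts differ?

Viktor ($139,650): Heating Assistance Credit: $139,650 is at or below the $183,100 threshold, so the full $3,600 applies.
Priya ($191,600): Heating Assistance Credit: 9% of the $8,500 excess over $183,100 is $765; credit = $3,600 − $765 = $2,835.
Difference: |$3,600 − $2,835| = $765.

$765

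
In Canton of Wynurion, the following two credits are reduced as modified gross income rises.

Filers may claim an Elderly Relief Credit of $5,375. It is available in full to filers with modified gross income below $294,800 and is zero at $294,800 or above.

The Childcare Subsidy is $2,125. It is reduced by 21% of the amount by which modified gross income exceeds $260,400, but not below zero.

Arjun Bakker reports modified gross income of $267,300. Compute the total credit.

$6,051

Elderly Relief Credit: $267,300 is below the $294,800 cutoff, so the full $5,375 applies.
Childcare Subsidy: 21% of the $6,900 excess over $260,400 is $1,449; credit = $2,125 − $1,449 = $676.
Total: $5,375 + $676 = $6,051.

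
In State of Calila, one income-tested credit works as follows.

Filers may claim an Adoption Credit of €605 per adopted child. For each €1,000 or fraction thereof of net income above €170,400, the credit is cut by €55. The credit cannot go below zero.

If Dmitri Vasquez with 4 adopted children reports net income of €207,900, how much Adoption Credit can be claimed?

€330

Adoption Credit: base = 4 × €605 = €2,420. income exceeds €170,400 by €37,500, which is 38 full-or-partial €1,000 increments; reduction = 38 × €55 = €2,090, leaving €330.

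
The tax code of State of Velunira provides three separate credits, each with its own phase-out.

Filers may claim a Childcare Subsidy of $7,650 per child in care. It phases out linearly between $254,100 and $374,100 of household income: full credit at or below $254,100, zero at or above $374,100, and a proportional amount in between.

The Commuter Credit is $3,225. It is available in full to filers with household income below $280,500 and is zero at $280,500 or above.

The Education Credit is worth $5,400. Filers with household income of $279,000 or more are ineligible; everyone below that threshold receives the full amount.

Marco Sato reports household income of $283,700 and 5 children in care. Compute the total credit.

Childcare Subsidy: base = 5 × $7,650 = $38,250. $283,700 is $29,600 into a $120,000 phase-out range, leaving 90,400/120,000 of the credit: $38,250 × 90,400/120,000 = $28,815.
Commuter Credit: $283,700 meets or exceeds the $280,500 cutoff, so the credit is $0.
Education Credit: $283,700 meets or exceeds the $279,000 cutoff, so the credit is $0.
Total: $28,815 + $0 + $0 = $28,815.

$28,815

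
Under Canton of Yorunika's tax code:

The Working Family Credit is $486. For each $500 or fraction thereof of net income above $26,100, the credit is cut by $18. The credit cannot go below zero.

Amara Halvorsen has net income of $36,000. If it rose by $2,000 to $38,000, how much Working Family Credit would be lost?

$72

At $36,000 — income exceeds $26,100 by $9,900, which is 20 full-or-partial $500 increments; reduction = 20 × $18 = $360, leaving $126.
At $38,000 — income exceeds $26,100 by $11,900, which is 24 full-or-partial $500 increments; reduction = 24 × $18 = $432, leaving $54.
Lost: $126 − $54 = $72.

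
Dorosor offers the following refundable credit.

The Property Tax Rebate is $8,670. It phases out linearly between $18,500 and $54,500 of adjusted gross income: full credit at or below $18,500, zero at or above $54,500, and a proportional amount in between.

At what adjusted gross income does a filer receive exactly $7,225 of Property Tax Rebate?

$7,225 is 7,225/8,670 of the full $8,670, so 1,445/8,670 of the $36,000 range has been used: income = $18,500 + $36,000 × 1,445/8,670 = $24,500.

$24,500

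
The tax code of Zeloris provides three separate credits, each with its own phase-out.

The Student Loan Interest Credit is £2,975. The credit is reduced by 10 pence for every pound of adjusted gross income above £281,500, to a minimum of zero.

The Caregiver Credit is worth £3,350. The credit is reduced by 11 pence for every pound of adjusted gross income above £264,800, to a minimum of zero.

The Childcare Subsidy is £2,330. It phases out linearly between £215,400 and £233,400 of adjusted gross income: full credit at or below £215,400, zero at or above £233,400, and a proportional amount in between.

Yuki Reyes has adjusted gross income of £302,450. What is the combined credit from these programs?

£880

Student Loan Interest Credit: 10% of the £20,950 excess over £281,500 is £2,095; credit = £2,975 − £2,095 = £880.
Caregiver Credit: 11% of the £37,650 excess over £264,800 is £4,141.50 ≥ base, so the credit is £0.
Childcare Subsidy: £302,450 is at or above £233,400, so the credit is £0.
Total: £880 + £0 + £0 = £880.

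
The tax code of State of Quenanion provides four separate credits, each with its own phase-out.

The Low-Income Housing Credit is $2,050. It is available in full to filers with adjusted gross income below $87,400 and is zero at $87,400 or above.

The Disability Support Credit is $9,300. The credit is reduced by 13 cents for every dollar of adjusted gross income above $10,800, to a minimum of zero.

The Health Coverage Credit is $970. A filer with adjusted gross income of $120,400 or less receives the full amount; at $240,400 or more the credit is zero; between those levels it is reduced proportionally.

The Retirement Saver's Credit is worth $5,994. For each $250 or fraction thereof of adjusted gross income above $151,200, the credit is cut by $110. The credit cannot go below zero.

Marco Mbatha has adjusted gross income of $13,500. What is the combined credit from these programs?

Low-Income Housing Credit: $13,500 is below the $87,400 cutoff, so the full $2,050 applies.
Disability Support Credit: 13% of the $2,700 excess over $10,800 is $351; credit = $9,300 − $351 = $8,949.
Health Coverage Credit: $13,500 is at or below the $120,400 threshold, so the full $970 applies.
Retirement Saver's Credit: $13,500 is at or below the $151,200 threshold, so the full $5,994 applies.
Total: $2,050 + $8,949 + $970 + $5,994 = $17,963.

$17,963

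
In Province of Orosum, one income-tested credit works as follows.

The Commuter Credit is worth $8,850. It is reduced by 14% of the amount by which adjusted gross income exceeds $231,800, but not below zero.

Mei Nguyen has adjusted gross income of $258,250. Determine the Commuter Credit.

$5,147

Commuter Credit: 14% of the $26,450 excess over $231,800 is $3,703; credit = $8,850 − $3,703 = $5,147.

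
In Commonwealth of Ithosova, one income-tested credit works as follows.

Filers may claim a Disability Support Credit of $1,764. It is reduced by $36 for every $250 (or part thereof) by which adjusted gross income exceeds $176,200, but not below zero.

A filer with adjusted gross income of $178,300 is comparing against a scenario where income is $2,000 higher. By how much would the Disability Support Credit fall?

At $178,300 — income exceeds $176,200 by $2,100, which is 9 full-or-partial $250 increments; reduction = 9 × $36 = $324, leaving $1,440.
At $180,300 — income exceeds $176,200 by $4,100, which is 17 full-or-partial $250 increments; reduction = 17 × $36 = $612, leaving $1,152.
Lost: $1,440 − $1,152 = $288.

$288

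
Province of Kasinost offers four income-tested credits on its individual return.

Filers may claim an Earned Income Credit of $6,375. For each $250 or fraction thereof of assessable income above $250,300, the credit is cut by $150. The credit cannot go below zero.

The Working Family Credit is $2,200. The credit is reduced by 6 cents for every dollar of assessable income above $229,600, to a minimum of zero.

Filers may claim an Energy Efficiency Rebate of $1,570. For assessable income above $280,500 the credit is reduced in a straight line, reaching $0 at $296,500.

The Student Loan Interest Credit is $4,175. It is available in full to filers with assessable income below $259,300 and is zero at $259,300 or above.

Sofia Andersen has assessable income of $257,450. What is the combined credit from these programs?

Earned Income Credit: income exceeds $250,300 by $7,150, which is 29 full-or-partial $250 increments; reduction = 29 × $150 = $4,350, leaving $2,025.
Working Family Credit: 6% of the $27,850 excess over $229,600 is $1,671; credit = $2,200 − $1,671 = $529.
Energy Efficiency Rebate: $257,450 is at or below the $280,500 threshold, so the full $1,570 applies.
Student Loan Interest Credit: $257,450 is below the $259,300 cutoff, so the full $4,175 applies.
Total: $2,025 + $529 + $1,570 + $4,175 = $8,299.

$8,299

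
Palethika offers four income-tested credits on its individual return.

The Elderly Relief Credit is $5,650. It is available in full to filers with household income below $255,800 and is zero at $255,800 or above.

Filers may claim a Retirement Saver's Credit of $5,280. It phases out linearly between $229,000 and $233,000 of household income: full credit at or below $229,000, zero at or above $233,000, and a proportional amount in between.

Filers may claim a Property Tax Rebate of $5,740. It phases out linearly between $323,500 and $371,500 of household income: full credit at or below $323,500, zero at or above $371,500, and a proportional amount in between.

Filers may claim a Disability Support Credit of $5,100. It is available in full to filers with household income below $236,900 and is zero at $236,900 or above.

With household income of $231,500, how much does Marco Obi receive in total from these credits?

Elderly Relief Credit: $231,500 is below the $255,800 cutoff, so the full $5,650 applies.
Retirement Saver's Credit: $231,500 is $2,500 into a $4,000 phase-out range, leaving 1,500/4,000 of the credit: $5,280 × 1,500/4,000 = $1,980.
Property Tax Rebate: $231,500 is at or below the $323,500 threshold, so the full $5,740 applies.
Disability Support Credit: $231,500 is below the $236,900 cutoff, so the full $5,100 applies.
Total: $5,650 + $1,980 + $5,740 + $5,100 = $18,470.

$18,470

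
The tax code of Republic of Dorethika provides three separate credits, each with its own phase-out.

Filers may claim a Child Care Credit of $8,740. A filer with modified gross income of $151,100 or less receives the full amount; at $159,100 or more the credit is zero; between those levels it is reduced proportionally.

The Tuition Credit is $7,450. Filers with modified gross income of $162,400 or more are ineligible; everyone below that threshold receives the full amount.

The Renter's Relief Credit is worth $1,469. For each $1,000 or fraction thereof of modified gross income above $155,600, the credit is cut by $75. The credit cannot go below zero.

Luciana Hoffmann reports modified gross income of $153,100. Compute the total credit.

$15,474

Child Care Credit: $153,100 is $2,000 into a $8,000 phase-out range, leaving 6,000/8,000 of the credit: $8,740 × 6,000/8,000 = $6,555.
Tuition Credit: $153,100 is below the $162,400 cutoff, so the full $7,450 applies.
Renter's Relief Credit: $153,100 is at or below the $155,600 threshold, so the full $1,469 applies.
Total: $6,555 + $7,450 + $1,469 = $15,474.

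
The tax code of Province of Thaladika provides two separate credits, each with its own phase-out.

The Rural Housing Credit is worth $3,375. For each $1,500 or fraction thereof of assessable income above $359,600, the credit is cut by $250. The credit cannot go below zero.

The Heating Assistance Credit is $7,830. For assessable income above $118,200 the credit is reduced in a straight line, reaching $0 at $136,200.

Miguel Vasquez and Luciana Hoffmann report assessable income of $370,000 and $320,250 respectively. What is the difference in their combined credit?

$1,750

Miguel ($370,000): Rural Housing Credit: income exceeds $359,600 by $10,400, which is 7 full-or-partial $1,500 increments; reduction = 7 × $250 = $1,750, leaving $1,625. Heating Assistance Credit: $370,000 is at or above $136,200, so the credit is $0. total $1,625 + $0 = $1,625
Luciana ($320,250): Rural Housing Credit: $320,250 is at or below the $359,600 threshold, so the full $3,375 applies. Heating Assistance Credit: $320,250 is at or above $136,200, so the credit is $0. total $3,375 + $0 = $3,375
Difference: |$1,625 − $3,375| = $1,750.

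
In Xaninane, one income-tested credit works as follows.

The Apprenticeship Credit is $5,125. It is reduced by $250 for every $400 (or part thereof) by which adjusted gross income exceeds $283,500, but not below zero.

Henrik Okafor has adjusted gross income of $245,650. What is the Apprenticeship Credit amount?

$5,125

Apprenticeship Credit: $245,650 is at or below the $283,500 threshold, so the full $5,125 applies.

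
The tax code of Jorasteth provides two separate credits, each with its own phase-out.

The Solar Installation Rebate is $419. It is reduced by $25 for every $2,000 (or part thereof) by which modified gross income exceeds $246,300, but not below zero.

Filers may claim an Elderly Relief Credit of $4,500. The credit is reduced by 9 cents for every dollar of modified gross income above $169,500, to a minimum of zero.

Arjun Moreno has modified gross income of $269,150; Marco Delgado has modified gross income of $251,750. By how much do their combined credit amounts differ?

$225

Arjun ($269,150): Solar Installation Rebate: income exceeds $246,300 by $22,850, which is 12 full-or-partial $2,000 increments; reduction = 12 × $25 = $300, leaving $119. Elderly Relief Credit: 9% of the $99,650 excess over $169,500 is $8,968.50 ≥ base, so the credit is $0. total $119 + $0 = $119
Marco ($251,750): Solar Installation Rebate: income exceeds $246,300 by $5,450, which is 3 full-or-partial $2,000 increments; reduction = 3 × $25 = $75, leaving $344. Elderly Relief Credit: 9% of the $82,250 excess over $169,500 is $7,402.50 ≥ base, so the credit is $0. total $344 + $0 = $344
Difference: |$119 − $344| = $225.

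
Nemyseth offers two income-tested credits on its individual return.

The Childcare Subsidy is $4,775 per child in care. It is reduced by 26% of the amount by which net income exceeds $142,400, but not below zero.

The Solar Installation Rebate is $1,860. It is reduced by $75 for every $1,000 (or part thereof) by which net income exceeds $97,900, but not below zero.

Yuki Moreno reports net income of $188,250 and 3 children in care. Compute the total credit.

Childcare Subsidy: base = 3 × $4,775 = $14,325. 26% of the $45,850 excess over $142,400 is $11,921; credit = $14,325 − $11,921 = $2,404.
Solar Installation Rebate: income exceeds $97,900 by $90,350 → 91 increments × $75 = $6,825 ≥ base, so the credit is $0.
Total: $2,404 + $0 = $2,404.

$2,404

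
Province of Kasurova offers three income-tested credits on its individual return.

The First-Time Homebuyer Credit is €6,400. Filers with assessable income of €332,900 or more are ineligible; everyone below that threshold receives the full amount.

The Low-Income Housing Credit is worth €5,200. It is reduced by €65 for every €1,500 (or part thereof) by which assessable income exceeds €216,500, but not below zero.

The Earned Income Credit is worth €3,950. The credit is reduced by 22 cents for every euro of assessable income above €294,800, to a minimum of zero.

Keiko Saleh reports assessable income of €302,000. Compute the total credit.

€10,261

First-Time Homebuyer Credit: €302,000 is below the €332,900 cutoff, so the full €6,400 applies.
Low-Income Housing Credit: income exceeds €216,500 by €85,500, which is 57 full-or-partial €1,500 increments; reduction = 57 × €65 = €3,705, leaving €1,495.
Earned Income Credit: 22% of the €7,200 excess over €294,800 is €1,584; credit = €3,950 − €1,584 = €2,366.
Total: €6,400 + €1,495 + €2,366 = €10,261.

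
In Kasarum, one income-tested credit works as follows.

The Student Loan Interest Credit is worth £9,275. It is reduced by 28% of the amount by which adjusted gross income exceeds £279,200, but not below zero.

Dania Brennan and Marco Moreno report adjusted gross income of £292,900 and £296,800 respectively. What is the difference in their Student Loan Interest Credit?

£1,092

Dania (£292,900): Student Loan Interest Credit: 28% of the £13,700 excess over £279,200 is £3,836; credit = £9,275 − £3,836 = £5,439.
Marco (£296,800): Student Loan Interest Credit: 28% of the £17,600 excess over £279,200 is £4,928; credit = £9,275 − £4,928 = £4,347.
Difference: |£5,439 − £4,347| = £1,092.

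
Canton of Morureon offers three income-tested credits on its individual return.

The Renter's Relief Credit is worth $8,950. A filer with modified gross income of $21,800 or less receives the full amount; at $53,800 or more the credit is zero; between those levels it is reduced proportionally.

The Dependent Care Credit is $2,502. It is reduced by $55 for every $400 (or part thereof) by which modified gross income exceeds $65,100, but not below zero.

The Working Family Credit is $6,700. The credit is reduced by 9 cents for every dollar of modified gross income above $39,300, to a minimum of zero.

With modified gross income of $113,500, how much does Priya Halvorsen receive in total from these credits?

Renter's Relief Credit: $113,500 is at or above $53,800, so the credit is $0.
Dependent Care Credit: income exceeds $65,100 by $48,400 → 121 increments × $55 = $6,655 ≥ base, so the credit is $0.
Working Family Credit: 9% of the $74,200 excess over $39,300 is $6,678; credit = $6,700 − $6,678 = $22.
Total: $0 + $0 + $22 = $22.

$22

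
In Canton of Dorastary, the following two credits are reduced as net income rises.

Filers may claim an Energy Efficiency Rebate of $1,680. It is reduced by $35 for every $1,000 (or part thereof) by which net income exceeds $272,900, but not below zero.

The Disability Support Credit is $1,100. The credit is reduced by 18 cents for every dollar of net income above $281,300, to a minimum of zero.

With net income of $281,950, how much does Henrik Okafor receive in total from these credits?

$2,313

Energy Efficiency Rebate: income exceeds $272,900 by $9,050, which is 10 full-or-partial $1,000 increments; reduction = 10 × $35 = $350, leaving $1,330.
Disability Support Credit: 18% of the $650 excess over $281,300 is $117; credit = $1,100 − $117 = $983.
Total: $1,330 + $983 = $2,313.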